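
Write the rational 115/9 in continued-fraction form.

[12; 1, 3, 2]

Run the Euclidean algorithm on 115 and 9; the successive quotients are the partial quotients a_0, a_1, ... (each step inverts the fractional part left over by the previous one):
  115 = 12*9 + 7, so a_0 = 12.
  9 = 1*7 + 2, so a_1 = 1.
  7 = 3*2 + 1, so a_2 = 3.
  2 = 2*1 + 0, so a_3 = 2.
The remainder reaches 0 after 4 divisions, so the expansion has 4 partial quotients, read off in order.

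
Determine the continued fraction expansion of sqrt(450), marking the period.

[21; (4, 1, 2, 4, 2, 1, 4, 42)]

Write x_i = (sqrt(450) + m_i)/d_i with (m_0, d_0) = (0, 1). a_0 = floor(sqrt(450)) = 21, since 21^2 = 441 <= 450 < 484 = 22^2.
Iterate m_{i+1} = d_i*a_i - m_i, d_{i+1} = (450 - m_{i+1}^2)/d_i, a_{i+1} = floor((a_0 + m_{i+1})/d_{i+1}):
  m_1 = 1*21 - 0 = 21, d_1 = (450 - 21^2)/1 = 9/1 = 9, a_1 = floor((21 + 21)/9) = 4.
  m_2 = 9*4 - 21 = 15, d_2 = (450 - 15^2)/9 = 225/9 = 25, a_2 = floor((21 + 15)/25) = 1.
  m_3 = 25*1 - 15 = 10, d_3 = (450 - 10^2)/25 = 350/25 = 14, a_3 = floor((21 + 10)/14) = 2.
  m_4 = 14*2 - 10 = 18, d_4 = (450 - 18^2)/14 = 126/14 = 9, a_4 = floor((21 + 18)/9) = 4.
  m_5 = 9*4 - 18 = 18, d_5 = (450 - 18^2)/9 = 126/9 = 14, a_5 = floor((21 + 18)/14) = 2.
  m_6 = 14*2 - 18 = 10, d_6 = (450 - 10^2)/14 = 350/14 = 25, a_6 = floor((21 + 10)/25) = 1.
  m_7 = 25*1 - 10 = 15, d_7 = (450 - 15^2)/25 = 225/25 = 9, a_7 = floor((21 + 15)/9) = 4.
  m_8 = 9*4 - 15 = 21, d_8 = (450 - 21^2)/9 = 9/9 = 1, a_8 = floor((21 + 21)/1) = 42.
  m_9 = 1*42 - 21 = 21, d_9 = (450 - 21^2)/1 = 9/1 = 9: (m_9, d_9) = (m_1, d_1) = (21, 9), so from here the quotients repeat a_1, ..., a_8; the period length is 8.
Hence the expansion of sqrt(450) is a_0 = 21 followed by the repeating block 4, 1, 2, 4, 2, 1, 4, 42 (period 8).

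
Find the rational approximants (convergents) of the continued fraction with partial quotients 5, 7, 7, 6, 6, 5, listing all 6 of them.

Using the convergent recurrence p_i = a_i*p_{i-1} + p_{i-2}, q_i = a_i*q_{i-1} + q_{i-2} with p_{-2}=0, p_{-1}=1, q_{-2}=1, q_{-1}=0:
  i=0: a_0=5, p_0 = 5*1 + 0 = 5, q_0 = 5*0 + 1 = 1.
  i=1: a_1=7, p_1 = 7*5 + 1 = 36, q_1 = 7*1 + 0 = 7.
  i=2: a_2=7, p_2 = 7*36 + 5 = 257, q_2 = 7*7 + 1 = 50.
  i=3: a_3=6, p_3 = 6*257 + 36 = 1578, q_3 = 6*50 + 7 = 307.
  i=4: a_4=6, p_4 = 6*1578 + 257 = 9725, q_4 = 6*307 + 50 = 1892.
  i=5: a_5=5, p_5 = 5*9725 + 1578 = 50203, q_5 = 5*1892 + 307 = 9767.

5/1, 36/7, 257/50, 1578/307, 9725/1892, 50203/9767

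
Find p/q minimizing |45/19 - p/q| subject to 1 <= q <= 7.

12/5

Expand x = 45/19 as a continued fraction with the Euclidean algorithm:
  45 = 2*19 + 7, so a_0 = 2.
  19 = 2*7 + 5, so a_1 = 2.
  7 = 1*5 + 2, so a_2 = 1.
  5 = 2*2 + 1, so a_3 = 2.
  2 = 2*1 + 0, so a_4 = 2.
so x = [2; 2, 1, 2, 2].
Convergents (p_i = a_i*p_{i-1} + p_{i-2}, q_i = a_i*q_{i-1} + q_{i-2} with p_{-2}=0, p_{-1}=1, q_{-2}=1, q_{-1}=0), until the denominator exceeds 7:
  i=0: a_0=2, p_0 = 2*1 + 0 = 2, q_0 = 2*0 + 1 = 1.
  i=1: a_1=2, p_1 = 2*2 + 1 = 5, q_1 = 2*1 + 0 = 2.
  i=2: a_2=1, p_2 = 1*5 + 2 = 7, q_2 = 1*2 + 1 = 3.
  i=3: a_3=2, p_3 = 2*7 + 5 = 19, q_3 = 2*3 + 2 = 8.
q_3 = 8 > 7, so the last convergent with denominator <= 7 is p_2/q_2 = 7/3.
The closest fraction with denominator <= 7 is either p_2/q_2 or the intermediate fraction (k*p_2 + p_1)/(k*q_2 + q_1) with the largest k >= 1 whose denominator stays <= 7; these approach x as k grows, and every other convergent or intermediate fraction in range is farther away.
Largest k: floor((7 - q_1)/q_2) = floor((7 - 2)/3) = 1.
That gives (1*7 + 5)/(1*3 + 2) = 12/5.
Compare the errors: |x - 7/3| = |45*3 - 7*19|/(19*3) = 2/57, and |x - 12/5| = |45*5 - 12*19|/(19*5) = 3/95.
Cross-multiplying, 3*57 = 171 < 190 = 2*95, so 3/95 is smaller: the intermediate fraction 12/5 is closer to x than 7/3.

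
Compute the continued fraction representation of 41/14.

Run the Euclidean algorithm on 41 and 14; the successive quotients are the partial quotients a_0, a_1, ... (each step inverts the fractional part left over by the previous one):
  41 = 2*14 + 13, so a_0 = 2.
  14 = 1*13 + 1, so a_1 = 1.
  13 = 13*1 + 0, so a_2 = 13.
The remainder reaches 0 after 3 divisions, so the expansion has 3 partial quotients, read off in order.

[2; 1, 13]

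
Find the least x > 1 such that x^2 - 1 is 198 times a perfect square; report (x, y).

(x, y) = (197, 14)

First expand sqrt(198) as a continued fraction. With x_i = (sqrt(198) + m_i)/d_i and (m_0, d_0) = (0, 1): a_0 = floor(sqrt(198)) = 14, since 14^2 = 196 <= 198 < 225 = 15^2.
Iterate m_{i+1} = d_i*a_i - m_i, d_{i+1} = (198 - m_{i+1}^2)/d_i, a_{i+1} = floor((a_0 + m_{i+1})/d_{i+1}):
  m_1 = 1*14 - 0 = 14, d_1 = (198 - 14^2)/1 = 2/1 = 2, a_1 = floor((14 + 14)/2) = 14.
  m_2 = 2*14 - 14 = 14, d_2 = (198 - 14^2)/2 = 2/2 = 1, a_2 = floor((14 + 14)/1) = 28.
  m_3 = 1*28 - 14 = 14, d_3 = (198 - 14^2)/1 = 2/1 = 2: (m_3, d_3) = (m_1, d_1) = (14, 2), so from here the quotients repeat a_1, a_2; the period length is 2.
So sqrt(198) = [14; (14, 28)] with period length k = 2.
k is even, so the fundamental solution of x^2 - 198y^2 = 1 is (p_{k-1}, q_{k-1}) = (p_1, q_1); compute convergents through index 1.
Convergents (p_i = a_i*p_{i-1} + p_{i-2}, q_i = a_i*q_{i-1} + q_{i-2} with p_{-2}=0, p_{-1}=1, q_{-2}=1, q_{-1}=0):
  i=0: a_0=14, p_0 = 14*1 + 0 = 14, q_0 = 14*0 + 1 = 1.
  i=1: a_1=14, p_1 = 14*14 + 1 = 197, q_1 = 14*1 + 0 = 14.
Check: 197^2 - 198*14^2 = 38809 - 38808 = 1, so (x, y) = (197, 14) solves the equation, and by the theorem it is the least positive solution.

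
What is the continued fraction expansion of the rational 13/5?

[2; 1, 1, 2]

Run the Euclidean algorithm on 13 and 5; the successive quotients are the partial quotients a_0, a_1, ... (each step inverts the fractional part left over by the previous one):
  13 = 2*5 + 3, so a_0 = 2.
  5 = 1*3 + 2, so a_1 = 1.
  3 = 1*2 + 1, so a_2 = 1.
  2 = 2*1 + 0, so a_3 = 2.
The remainder reaches 0 after 4 divisions, so the expansion has 4 partial quotients, read off in order.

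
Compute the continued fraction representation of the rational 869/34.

[25; 1, 1, 3, 1, 3]

Run the Euclidean algorithm on 869 and 34; the successive quotients are the partial quotients a_0, a_1, ... (each step inverts the fractional part left over by the previous one):
  869 = 25*34 + 19, so a_0 = 25.
  34 = 1*19 + 15, so a_1 = 1.
  19 = 1*15 + 4, so a_2 = 1.
  15 = 3*4 + 3, so a_3 = 3.
  4 = 1*3 + 1, so a_4 = 1.
  3 = 3*1 + 0, so a_5 = 3.
The remainder reaches 0 after 6 divisions, so the expansion has 6 partial quotients, read off in order.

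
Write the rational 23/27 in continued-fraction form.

[0; 1, 5, 1, 3]

Run the Euclidean algorithm on 23 and 27; the successive quotients are the partial quotients a_0, a_1, ... (each step inverts the fractional part left over by the previous one):
  23 = 0*27 + 23, so a_0 = 0.
  27 = 1*23 + 4, so a_1 = 1.
  23 = 5*4 + 3, so a_2 = 5.
  4 = 1*3 + 1, so a_3 = 1.
  3 = 3*1 + 0, so a_4 = 3.
The remainder reaches 0 after 5 divisions, so the expansion has 5 partial quotients, read off in order.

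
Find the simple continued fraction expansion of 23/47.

[0; 2, 23]

Run the Euclidean algorithm on 23 and 47; the successive quotients are the partial quotients a_0, a_1, ... (each step inverts the fractional part left over by the previous one):
  23 = 0*47 + 23, so a_0 = 0.
  47 = 2*23 + 1, so a_1 = 2.
  23 = 23*1 + 0, so a_2 = 23.
The remainder reaches 0 after 3 divisions, so the expansion has 3 partial quotients, read off in order.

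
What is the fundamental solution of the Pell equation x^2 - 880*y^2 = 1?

First expand sqrt(880) as a continued fraction. With x_i = (sqrt(880) + m_i)/d_i and (m_0, d_0) = (0, 1): a_0 = floor(sqrt(880)) = 29, since 29^2 = 841 <= 880 < 900 = 30^2.
Iterate m_{i+1} = d_i*a_i - m_i, d_{i+1} = (880 - m_{i+1}^2)/d_i, a_{i+1} = floor((a_0 + m_{i+1})/d_{i+1}):
  m_1 = 1*29 - 0 = 29, d_1 = (880 - 29^2)/1 = 39/1 = 39, a_1 = floor((29 + 29)/39) = 1.
  m_2 = 39*1 - 29 = 10, d_2 = (880 - 10^2)/39 = 780/39 = 20, a_2 = floor((29 + 10)/20) = 1.
  m_3 = 20*1 - 10 = 10, d_3 = (880 - 10^2)/20 = 780/20 = 39, a_3 = floor((29 + 10)/39) = 1.
  m_4 = 39*1 - 10 = 29, d_4 = (880 - 29^2)/39 = 39/39 = 1, a_4 = floor((29 + 29)/1) = 58.
  m_5 = 1*58 - 29 = 29, d_5 = (880 - 29^2)/1 = 39/1 = 39: (m_5, d_5) = (m_1, d_1) = (29, 39), so from here the quotients repeat a_1, ..., a_4; the period length is 4.
So sqrt(880) = [29; (1, 1, 1, 58)] with period length k = 4.
k is even, so the fundamental solution of x^2 - 880y^2 = 1 is (p_{k-1}, q_{k-1}) = (p_3, q_3); compute convergents through index 3.
Convergents (p_i = a_i*p_{i-1} + p_{i-2}, q_i = a_i*q_{i-1} + q_{i-2} with p_{-2}=0, p_{-1}=1, q_{-2}=1, q_{-1}=0):
  i=0: a_0=29, p_0 = 29*1 + 0 = 29, q_0 = 29*0 + 1 = 1.
  i=1: a_1=1, p_1 = 1*29 + 1 = 30, q_1 = 1*1 + 0 = 1.
  i=2: a_2=1, p_2 = 1*30 + 29 = 59, q_2 = 1*1 + 1 = 2.
  i=3: a_3=1, p_3 = 1*59 + 30 = 89, q_3 = 1*2 + 1 = 3.
Check: 89^2 - 880*3^2 = 7921 - 7920 = 1, so (x, y) = (89, 3) solves the equation, and by the theorem it is the least positive solution.

(x, y) = (89, 3)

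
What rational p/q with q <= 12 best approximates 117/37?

19/6

Expand x = 117/37 as a continued fraction with the Euclidean algorithm:
  117 = 3*37 + 6, so a_0 = 3.
  37 = 6*6 + 1, so a_1 = 6.
  6 = 6*1 + 0, so a_2 = 6.
so x = [3; 6, 6].
Convergents (p_i = a_i*p_{i-1} + p_{i-2}, q_i = a_i*q_{i-1} + q_{i-2} with p_{-2}=0, p_{-1}=1, q_{-2}=1, q_{-1}=0), until the denominator exceeds 12:
  i=0: a_0=3, p_0 = 3*1 + 0 = 3, q_0 = 3*0 + 1 = 1.
  i=1: a_1=6, p_1 = 6*3 + 1 = 19, q_1 = 6*1 + 0 = 6.
  i=2: a_2=6, p_2 = 6*19 + 3 = 117, q_2 = 6*6 + 1 = 37.
q_2 = 37 > 12, so the last convergent with denominator <= 12 is p_1/q_1 = 19/6.
The closest fraction with denominator <= 12 is either p_1/q_1 or the intermediate fraction (k*p_1 + p_0)/(k*q_1 + q_0) with the largest k >= 1 whose denominator stays <= 12; these approach x as k grows, and every other convergent or intermediate fraction in range is farther away.
Largest k: floor((12 - q_0)/q_1) = floor((12 - 1)/6) = 1.
That gives (1*19 + 3)/(1*6 + 1) = 22/7.
Compare the errors: |x - 19/6| = |117*6 - 19*37|/(37*6) = 1/222, and |x - 22/7| = |117*7 - 22*37|/(37*7) = 5/259.
Cross-multiplying, 1*259 = 259 < 1110 = 5*222, so 1/222 is smaller: the convergent 19/6 is closer to x than 22/7.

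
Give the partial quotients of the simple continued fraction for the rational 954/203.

Run the Euclidean algorithm on 954 and 203; the successive quotients are the partial quotients a_0, a_1, ... (each step inverts the fractional part left over by the previous one):
  954 = 4*203 + 142, so a_0 = 4.
  203 = 1*142 + 61, so a_1 = 1.
  142 = 2*61 + 20, so a_2 = 2.
  61 = 3*20 + 1, so a_3 = 3.
  20 = 20*1 + 0, so a_4 = 20.
The remainder reaches 0 after 5 divisions, so the expansion has 5 partial quotients, read off in order.

[4; 1, 2, 3, 20]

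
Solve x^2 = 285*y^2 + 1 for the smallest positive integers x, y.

First expand sqrt(285) as a continued fraction. With x_i = (sqrt(285) + m_i)/d_i and (m_0, d_0) = (0, 1): a_0 = floor(sqrt(285)) = 16, since 16^2 = 256 <= 285 < 289 = 17^2.
Iterate m_{i+1} = d_i*a_i - m_i, d_{i+1} = (285 - m_{i+1}^2)/d_i, a_{i+1} = floor((a_0 + m_{i+1})/d_{i+1}):
  m_1 = 1*16 - 0 = 16, d_1 = (285 - 16^2)/1 = 29/1 = 29, a_1 = floor((16 + 16)/29) = 1.
  m_2 = 29*1 - 16 = 13, d_2 = (285 - 13^2)/29 = 116/29 = 4, a_2 = floor((16 + 13)/4) = 7.
  m_3 = 4*7 - 13 = 15, d_3 = (285 - 15^2)/4 = 60/4 = 15, a_3 = floor((16 + 15)/15) = 2.
  m_4 = 15*2 - 15 = 15, d_4 = (285 - 15^2)/15 = 60/15 = 4, a_4 = floor((16 + 15)/4) = 7.
  m_5 = 4*7 - 15 = 13, d_5 = (285 - 13^2)/4 = 116/4 = 29, a_5 = floor((16 + 13)/29) = 1.
  m_6 = 29*1 - 13 = 16, d_6 = (285 - 16^2)/29 = 29/29 = 1, a_6 = floor((16 + 16)/1) = 32.
  m_7 = 1*32 - 16 = 16, d_7 = (285 - 16^2)/1 = 29/1 = 29: (m_7, d_7) = (m_1, d_1) = (16, 29), so from here the quotients repeat a_1, ..., a_6; the period length is 6.
So sqrt(285) = [16; (1, 7, 2, 7, 1, 32)] with period length k = 6.
k is even, so the fundamental solution of x^2 - 285y^2 = 1 is (p_{k-1}, q_{k-1}) = (p_5, q_5); compute convergents through index 5.
Convergents (p_i = a_i*p_{i-1} + p_{i-2}, q_i = a_i*q_{i-1} + q_{i-2} with p_{-2}=0, p_{-1}=1, q_{-2}=1, q_{-1}=0):
  i=0: a_0=16, p_0 = 16*1 + 0 = 16, q_0 = 16*0 + 1 = 1.
  i=1: a_1=1, p_1 = 1*16 + 1 = 17, q_1 = 1*1 + 0 = 1.
  i=2: a_2=7, p_2 = 7*17 + 16 = 135, q_2 = 7*1 + 1 = 8.
  i=3: a_3=2, p_3 = 2*135 + 17 = 287, q_3 = 2*8 + 1 = 17.
  i=4: a_4=7, p_4 = 7*287 + 135 = 2144, q_4 = 7*17 + 8 = 127.
  i=5: a_5=1, p_5 = 1*2144 + 287 = 2431, q_5 = 1*127 + 17 = 144.
Check: 2431^2 - 285*144^2 = 5909761 - 5909760 = 1, so (x, y) = (2431, 144) solves the equation, and by the theorem it is the least positive solution.

(x, y) = (2431, 144)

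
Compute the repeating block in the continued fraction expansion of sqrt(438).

Write x_i = (sqrt(438) + m_i)/d_i with (m_0, d_0) = (0, 1). a_0 = floor(sqrt(438)) = 20, since 20^2 = 400 <= 438 < 441 = 21^2.
Iterate m_{i+1} = d_i*a_i - m_i, d_{i+1} = (438 - m_{i+1}^2)/d_i, a_{i+1} = floor((a_0 + m_{i+1})/d_{i+1}):
  m_1 = 1*20 - 0 = 20, d_1 = (438 - 20^2)/1 = 38/1 = 38, a_1 = floor((20 + 20)/38) = 1.
  m_2 = 38*1 - 20 = 18, d_2 = (438 - 18^2)/38 = 114/38 = 3, a_2 = floor((20 + 18)/3) = 12.
  m_3 = 3*12 - 18 = 18, d_3 = (438 - 18^2)/3 = 114/3 = 38, a_3 = floor((20 + 18)/38) = 1.
  m_4 = 38*1 - 18 = 20, d_4 = (438 - 20^2)/38 = 38/38 = 1, a_4 = floor((20 + 20)/1) = 40.
  m_5 = 1*40 - 20 = 20, d_5 = (438 - 20^2)/1 = 38/1 = 38: (m_5, d_5) = (m_1, d_1) = (20, 38), so from here the quotients repeat a_1, ..., a_4; the period length is 4.
Hence the expansion of sqrt(438) is a_0 = 20 followed by the repeating block 1, 12, 1, 40 (period 4).

[20; (1, 12, 1, 40)]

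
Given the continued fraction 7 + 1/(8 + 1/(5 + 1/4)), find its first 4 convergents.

Using the convergent recurrence p_i = a_i*p_{i-1} + p_{i-2}, q_i = a_i*q_{i-1} + q_{i-2} with p_{-2}=0, p_{-1}=1, q_{-2}=1, q_{-1}=0:
  i=0: a_0=7, p_0 = 7*1 + 0 = 7, q_0 = 7*0 + 1 = 1.
  i=1: a_1=8, p_1 = 8*7 + 1 = 57, q_1 = 8*1 + 0 = 8.
  i=2: a_2=5, p_2 = 5*57 + 7 = 292, q_2 = 5*8 + 1 = 41.
  i=3: a_3=4, p_3 = 4*292 + 57 = 1225, q_3 = 4*41 + 8 = 172.

7/1, 57/8, 292/41, 1225/172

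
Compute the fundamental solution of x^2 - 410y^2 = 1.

(x, y) = (81, 4)

First expand sqrt(410) as a continued fraction. With x_i = (sqrt(410) + m_i)/d_i and (m_0, d_0) = (0, 1): a_0 = floor(sqrt(410)) = 20, since 20^2 = 400 <= 410 < 441 = 21^2.
Iterate m_{i+1} = d_i*a_i - m_i, d_{i+1} = (410 - m_{i+1}^2)/d_i, a_{i+1} = floor((a_0 + m_{i+1})/d_{i+1}):
  m_1 = 1*20 - 0 = 20, d_1 = (410 - 20^2)/1 = 10/1 = 10, a_1 = floor((20 + 20)/10) = 4.
  m_2 = 10*4 - 20 = 20, d_2 = (410 - 20^2)/10 = 10/10 = 1, a_2 = floor((20 + 20)/1) = 40.
  m_3 = 1*40 - 20 = 20, d_3 = (410 - 20^2)/1 = 10/1 = 10: (m_3, d_3) = (m_1, d_1) = (20, 10), so from here the quotients repeat a_1, a_2; the period length is 2.
So sqrt(410) = [20; (4, 40)] with period length k = 2.
k is even, so the fundamental solution of x^2 - 410y^2 = 1 is (p_{k-1}, q_{k-1}) = (p_1, q_1); compute convergents through index 1.
Convergents (p_i = a_i*p_{i-1} + p_{i-2}, q_i = a_i*q_{i-1} + q_{i-2} with p_{-2}=0, p_{-1}=1, q_{-2}=1, q_{-1}=0):
  i=0: a_0=20, p_0 = 20*1 + 0 = 20, q_0 = 20*0 + 1 = 1.
  i=1: a_1=4, p_1 = 4*20 + 1 = 81, q_1 = 4*1 + 0 = 4.
Check: 81^2 - 410*4^2 = 6561 - 6560 = 1, so (x, y) = (81, 4) solves the equation, and by the theorem it is the least positive solution.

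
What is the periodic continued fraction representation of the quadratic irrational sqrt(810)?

[28; (2, 5, 1, 4, 1, 5, 2, 56)]

Write x_i = (sqrt(810) + m_i)/d_i with (m_0, d_0) = (0, 1). a_0 = floor(sqrt(810)) = 28, since 28^2 = 784 <= 810 < 841 = 29^2.
Iterate m_{i+1} = d_i*a_i - m_i, d_{i+1} = (810 - m_{i+1}^2)/d_i, a_{i+1} = floor((a_0 + m_{i+1})/d_{i+1}):
  m_1 = 1*28 - 0 = 28, d_1 = (810 - 28^2)/1 = 26/1 = 26, a_1 = floor((28 + 28)/26) = 2.
  m_2 = 26*2 - 28 = 24, d_2 = (810 - 24^2)/26 = 234/26 = 9, a_2 = floor((28 + 24)/9) = 5.
  m_3 = 9*5 - 24 = 21, d_3 = (810 - 21^2)/9 = 369/9 = 41, a_3 = floor((28 + 21)/41) = 1.
  m_4 = 41*1 - 21 = 20, d_4 = (810 - 20^2)/41 = 410/41 = 10, a_4 = floor((28 + 20)/10) = 4.
  m_5 = 10*4 - 20 = 20, d_5 = (810 - 20^2)/10 = 410/10 = 41, a_5 = floor((28 + 20)/41) = 1.
  m_6 = 41*1 - 20 = 21, d_6 = (810 - 21^2)/41 = 369/41 = 9, a_6 = floor((28 + 21)/9) = 5.
  m_7 = 9*5 - 21 = 24, d_7 = (810 - 24^2)/9 = 234/9 = 26, a_7 = floor((28 + 24)/26) = 2.
  m_8 = 26*2 - 24 = 28, d_8 = (810 - 28^2)/26 = 26/26 = 1, a_8 = floor((28 + 28)/1) = 56.
  m_9 = 1*56 - 28 = 28, d_9 = (810 - 28^2)/1 = 26/1 = 26: (m_9, d_9) = (m_1, d_1) = (28, 26), so from here the quotients repeat a_1, ..., a_8; the period length is 8.
Hence the expansion of sqrt(810) is a_0 = 28 followed by the repeating block 2, 5, 1, 4, 1, 5, 2, 56 (period 8).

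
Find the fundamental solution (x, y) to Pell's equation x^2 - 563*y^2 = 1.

(x, y) = (68122, 2871)

First expand sqrt(563) as a continued fraction. With x_i = (sqrt(563) + m_i)/d_i and (m_0, d_0) = (0, 1): a_0 = floor(sqrt(563)) = 23, since 23^2 = 529 <= 563 < 576 = 24^2.
Iterate m_{i+1} = d_i*a_i - m_i, d_{i+1} = (563 - m_{i+1}^2)/d_i, a_{i+1} = floor((a_0 + m_{i+1})/d_{i+1}):
  m_1 = 1*23 - 0 = 23, d_1 = (563 - 23^2)/1 = 34/1 = 34, a_1 = floor((23 + 23)/34) = 1.
  m_2 = 34*1 - 23 = 11, d_2 = (563 - 11^2)/34 = 442/34 = 13, a_2 = floor((23 + 11)/13) = 2.
  m_3 = 13*2 - 11 = 15, d_3 = (563 - 15^2)/13 = 338/13 = 26, a_3 = floor((23 + 15)/26) = 1.
  m_4 = 26*1 - 15 = 11, d_4 = (563 - 11^2)/26 = 442/26 = 17, a_4 = floor((23 + 11)/17) = 2.
  m_5 = 17*2 - 11 = 23, d_5 = (563 - 23^2)/17 = 34/17 = 2, a_5 = floor((23 + 23)/2) = 23.
  m_6 = 2*23 - 23 = 23, d_6 = (563 - 23^2)/2 = 34/2 = 17, a_6 = floor((23 + 23)/17) = 2.
  m_7 = 17*2 - 23 = 11, d_7 = (563 - 11^2)/17 = 442/17 = 26, a_7 = floor((23 + 11)/26) = 1.
  m_8 = 26*1 - 11 = 15, d_8 = (563 - 15^2)/26 = 338/26 = 13, a_8 = floor((23 + 15)/13) = 2.
  m_9 = 13*2 - 15 = 11, d_9 = (563 - 11^2)/13 = 442/13 = 34, a_9 = floor((23 + 11)/34) = 1.
  m_10 = 34*1 - 11 = 23, d_10 = (563 - 23^2)/34 = 34/34 = 1, a_10 = floor((23 + 23)/1) = 46.
  m_11 = 1*46 - 23 = 23, d_11 = (563 - 23^2)/1 = 34/1 = 34: (m_11, d_11) = (m_1, d_1) = (23, 34), so from here the quotients repeat a_1, ..., a_10; the period length is 10.
So sqrt(563) = [23; (1, 2, 1, 2, 23, 2, 1, 2, 1, 46)] with period length k = 10.
k is even, so the fundamental solution of x^2 - 563y^2 = 1 is (p_{k-1}, q_{k-1}) = (p_9, q_9); compute convergents through index 9.
Convergents (p_i = a_i*p_{i-1} + p_{i-2}, q_i = a_i*q_{i-1} + q_{i-2} with p_{-2}=0, p_{-1}=1, q_{-2}=1, q_{-1}=0):
  i=0: a_0=23, p_0 = 23*1 + 0 = 23, q_0 = 23*0 + 1 = 1.
  i=1: a_1=1, p_1 = 1*23 + 1 = 24, q_1 = 1*1 + 0 = 1.
  i=2: a_2=2, p_2 = 2*24 + 23 = 71, q_2 = 2*1 + 1 = 3.
  i=3: a_3=1, p_3 = 1*71 + 24 = 95, q_3 = 1*3 + 1 = 4.
  i=4: a_4=2, p_4 = 2*95 + 71 = 261, q_4 = 2*4 + 3 = 11.
  i=5: a_5=23, p_5 = 23*261 + 95 = 6098, q_5 = 23*11 + 4 = 257.
  i=6: a_6=2, p_6 = 2*6098 + 261 = 12457, q_6 = 2*257 + 11 = 525.
  i=7: a_7=1, p_7 = 1*12457 + 6098 = 18555, q_7 = 1*525 + 257 = 782.
  i=8: a_8=2, p_8 = 2*18555 + 12457 = 49567, q_8 = 2*782 + 525 = 2089.
  i=9: a_9=1, p_9 = 1*49567 + 18555 = 68122, q_9 = 1*2089 + 782 = 2871.
Check: 68122^2 - 563*2871^2 = 4640606884 - 4640606883 = 1, so (x, y) = (68122, 2871) solves the equation, and by the theorem it is the least positive solution.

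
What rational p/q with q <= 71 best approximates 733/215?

Expand x = 733/215 as a continued fraction with the Euclidean algorithm:
  733 = 3*215 + 88, so a_0 = 3.
  215 = 2*88 + 39, so a_1 = 2.
  88 = 2*39 + 10, so a_2 = 2.
  39 = 3*10 + 9, so a_3 = 3.
  10 = 1*9 + 1, so a_4 = 1.
  9 = 9*1 + 0, so a_5 = 9.
so x = [3; 2, 2, 3, 1, 9].
Convergents (p_i = a_i*p_{i-1} + p_{i-2}, q_i = a_i*q_{i-1} + q_{i-2} with p_{-2}=0, p_{-1}=1, q_{-2}=1, q_{-1}=0), until the denominator exceeds 71:
  i=0: a_0=3, p_0 = 3*1 + 0 = 3, q_0 = 3*0 + 1 = 1.
  i=1: a_1=2, p_1 = 2*3 + 1 = 7, q_1 = 2*1 + 0 = 2.
  i=2: a_2=2, p_2 = 2*7 + 3 = 17, q_2 = 2*2 + 1 = 5.
  i=3: a_3=3, p_3 = 3*17 + 7 = 58, q_3 = 3*5 + 2 = 17.
  i=4: a_4=1, p_4 = 1*58 + 17 = 75, q_4 = 1*17 + 5 = 22.
  i=5: a_5=9, p_5 = 9*75 + 58 = 733, q_5 = 9*22 + 17 = 215.
q_5 = 215 > 71, so the last convergent with denominator <= 71 is p_4/q_4 = 75/22.
The closest fraction with denominator <= 71 is either p_4/q_4 or the intermediate fraction (k*p_4 + p_3)/(k*q_4 + q_3) with the largest k >= 1 whose denominator stays <= 71; these approach x as k grows, and every other convergent or intermediate fraction in range is farther away.
Largest k: floor((71 - q_3)/q_4) = floor((71 - 17)/22) = 2.
That gives (2*75 + 58)/(2*22 + 17) = 208/61.
Compare the errors: |x - 75/22| = |733*22 - 75*215|/(215*22) = 1/4730, and |x - 208/61| = |733*61 - 208*215|/(215*61) = 7/13115.
Cross-multiplying, 1*13115 = 13115 < 33110 = 7*4730, so 1/4730 is smaller: the convergent 75/22 is closer to x than 208/61.

75/22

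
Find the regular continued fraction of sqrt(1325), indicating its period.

[36; (2, 2, 72)]

Write x_i = (sqrt(1325) + m_i)/d_i with (m_0, d_0) = (0, 1). a_0 = floor(sqrt(1325)) = 36, since 36^2 = 1296 <= 1325 < 1369 = 37^2.
Iterate m_{i+1} = d_i*a_i - m_i, d_{i+1} = (1325 - m_{i+1}^2)/d_i, a_{i+1} = floor((a_0 + m_{i+1})/d_{i+1}):
  m_1 = 1*36 - 0 = 36, d_1 = (1325 - 36^2)/1 = 29/1 = 29, a_1 = floor((36 + 36)/29) = 2.
  m_2 = 29*2 - 36 = 22, d_2 = (1325 - 22^2)/29 = 841/29 = 29, a_2 = floor((36 + 22)/29) = 2.
  m_3 = 29*2 - 22 = 36, d_3 = (1325 - 36^2)/29 = 29/29 = 1, a_3 = floor((36 + 36)/1) = 72.
  m_4 = 1*72 - 36 = 36, d_4 = (1325 - 36^2)/1 = 29/1 = 29: (m_4, d_4) = (m_1, d_1) = (36, 29), so from here the quotients repeat a_1, ..., a_3; the period length is 3.
Hence the expansion of sqrt(1325) is a_0 = 36 followed by the repeating block 2, 2, 72 (period 3).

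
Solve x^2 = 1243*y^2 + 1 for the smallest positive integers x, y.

(x, y) = (171874, 4875)

First expand sqrt(1243) as a continued fraction. With x_i = (sqrt(1243) + m_i)/d_i and (m_0, d_0) = (0, 1): a_0 = floor(sqrt(1243)) = 35, since 35^2 = 1225 <= 1243 < 1296 = 36^2.
Iterate m_{i+1} = d_i*a_i - m_i, d_{i+1} = (1243 - m_{i+1}^2)/d_i, a_{i+1} = floor((a_0 + m_{i+1})/d_{i+1}):
  m_1 = 1*35 - 0 = 35, d_1 = (1243 - 35^2)/1 = 18/1 = 18, a_1 = floor((35 + 35)/18) = 3.
  m_2 = 18*3 - 35 = 19, d_2 = (1243 - 19^2)/18 = 882/18 = 49, a_2 = floor((35 + 19)/49) = 1.
  m_3 = 49*1 - 19 = 30, d_3 = (1243 - 30^2)/49 = 343/49 = 7, a_3 = floor((35 + 30)/7) = 9.
  m_4 = 7*9 - 30 = 33, d_4 = (1243 - 33^2)/7 = 154/7 = 22, a_4 = floor((35 + 33)/22) = 3.
  m_5 = 22*3 - 33 = 33, d_5 = (1243 - 33^2)/22 = 154/22 = 7, a_5 = floor((35 + 33)/7) = 9.
  m_6 = 7*9 - 33 = 30, d_6 = (1243 - 30^2)/7 = 343/7 = 49, a_6 = floor((35 + 30)/49) = 1.
  m_7 = 49*1 - 30 = 19, d_7 = (1243 - 19^2)/49 = 882/49 = 18, a_7 = floor((35 + 19)/18) = 3.
  m_8 = 18*3 - 19 = 35, d_8 = (1243 - 35^2)/18 = 18/18 = 1, a_8 = floor((35 + 35)/1) = 70.
  m_9 = 1*70 - 35 = 35, d_9 = (1243 - 35^2)/1 = 18/1 = 18: (m_9, d_9) = (m_1, d_1) = (35, 18), so from here the quotients repeat a_1, ..., a_8; the period length is 8.
So sqrt(1243) = [35; (3, 1, 9, 3, 9, 1, 3, 70)] with period length k = 8.
k is even, so the fundamental solution of x^2 - 1243y^2 = 1 is (p_{k-1}, q_{k-1}) = (p_7, q_7); compute convergents through index 7.
Convergents (p_i = a_i*p_{i-1} + p_{i-2}, q_i = a_i*q_{i-1} + q_{i-2} with p_{-2}=0, p_{-1}=1, q_{-2}=1, q_{-1}=0):
  i=0: a_0=35, p_0 = 35*1 + 0 = 35, q_0 = 35*0 + 1 = 1.
  i=1: a_1=3, p_1 = 3*35 + 1 = 106, q_1 = 3*1 + 0 = 3.
  i=2: a_2=1, p_2 = 1*106 + 35 = 141, q_2 = 1*3 + 1 = 4.
  i=3: a_3=9, p_3 = 9*141 + 106 = 1375, q_3 = 9*4 + 3 = 39.
  i=4: a_4=3, p_4 = 3*1375 + 141 = 4266, q_4 = 3*39 + 4 = 121.
  i=5: a_5=9, p_5 = 9*4266 + 1375 = 39769, q_5 = 9*121 + 39 = 1128.
  i=6: a_6=1, p_6 = 1*39769 + 4266 = 44035, q_6 = 1*1128 + 121 = 1249.
  i=7: a_7=3, p_7 = 3*44035 + 39769 = 171874, q_7 = 3*1249 + 1128 = 4875.
Check: 171874^2 - 1243*4875^2 = 29540671876 - 29540671875 = 1, so (x, y) = (171874, 4875) solves the equation, and by the theorem it is the least positive solution.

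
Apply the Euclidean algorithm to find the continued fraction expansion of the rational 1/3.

[0; 3]

Run the Euclidean algorithm on 1 and 3; the successive quotients are the partial quotients a_0, a_1, ... (each step inverts the fractional part left over by the previous one):
  1 = 0*3 + 1, so a_0 = 0.
  3 = 3*1 + 0, so a_1 = 3.
The remainder reaches 0 after 2 divisions, so the expansion has 2 partial quotients, read off in order.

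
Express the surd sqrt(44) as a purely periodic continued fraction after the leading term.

[6; (1, 1, 1, 2, 1, 1, 1, 12)]

Write x_i = (sqrt(44) + m_i)/d_i with (m_0, d_0) = (0, 1). a_0 = floor(sqrt(44)) = 6, since 6^2 = 36 <= 44 < 49 = 7^2.
Iterate m_{i+1} = d_i*a_i - m_i, d_{i+1} = (44 - m_{i+1}^2)/d_i, a_{i+1} = floor((a_0 + m_{i+1})/d_{i+1}):
  m_1 = 1*6 - 0 = 6, d_1 = (44 - 6^2)/1 = 8/1 = 8, a_1 = floor((6 + 6)/8) = 1.
  m_2 = 8*1 - 6 = 2, d_2 = (44 - 2^2)/8 = 40/8 = 5, a_2 = floor((6 + 2)/5) = 1.
  m_3 = 5*1 - 2 = 3, d_3 = (44 - 3^2)/5 = 35/5 = 7, a_3 = floor((6 + 3)/7) = 1.
  m_4 = 7*1 - 3 = 4, d_4 = (44 - 4^2)/7 = 28/7 = 4, a_4 = floor((6 + 4)/4) = 2.
  m_5 = 4*2 - 4 = 4, d_5 = (44 - 4^2)/4 = 28/4 = 7, a_5 = floor((6 + 4)/7) = 1.
  m_6 = 7*1 - 4 = 3, d_6 = (44 - 3^2)/7 = 35/7 = 5, a_6 = floor((6 + 3)/5) = 1.
  m_7 = 5*1 - 3 = 2, d_7 = (44 - 2^2)/5 = 40/5 = 8, a_7 = floor((6 + 2)/8) = 1.
  m_8 = 8*1 - 2 = 6, d_8 = (44 - 6^2)/8 = 8/8 = 1, a_8 = floor((6 + 6)/1) = 12.
  m_9 = 1*12 - 6 = 6, d_9 = (44 - 6^2)/1 = 8/1 = 8: (m_9, d_9) = (m_1, d_1) = (6, 8), so from here the quotients repeat a_1, ..., a_8; the period length is 8.
Hence the expansion of sqrt(44) is a_0 = 6 followed by the repeating block 1, 1, 1, 2, 1, 1, 1, 12 (period 8).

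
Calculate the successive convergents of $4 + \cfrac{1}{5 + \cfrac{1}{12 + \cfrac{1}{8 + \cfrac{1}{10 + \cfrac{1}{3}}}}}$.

Using the convergent recurrence p_i = a_i*p_{i-1} + p_{i-2}, q_i = a_i*q_{i-1} + q_{i-2} with p_{-2}=0, p_{-1}=1, q_{-2}=1, q_{-1}=0:
  i=0: a_0=4, p_0 = 4*1 + 0 = 4, q_0 = 4*0 + 1 = 1.
  i=1: a_1=5, p_1 = 5*4 + 1 = 21, q_1 = 5*1 + 0 = 5.
  i=2: a_2=12, p_2 = 12*21 + 4 = 256, q_2 = 12*5 + 1 = 61.
  i=3: a_3=8, p_3 = 8*256 + 21 = 2069, q_3 = 8*61 + 5 = 493.
  i=4: a_4=10, p_4 = 10*2069 + 256 = 20946, q_4 = 10*493 + 61 = 4991.
  i=5: a_5=3, p_5 = 3*20946 + 2069 = 64907, q_5 = 3*4991 + 493 = 15466.

4/1, 21/5, 256/61, 2069/493, 20946/4991, 64907/15466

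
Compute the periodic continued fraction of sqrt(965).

Write x_i = (sqrt(965) + m_i)/d_i with (m_0, d_0) = (0, 1). a_0 = floor(sqrt(965)) = 31, since 31^2 = 961 <= 965 < 1024 = 32^2.
Iterate m_{i+1} = d_i*a_i - m_i, d_{i+1} = (965 - m_{i+1}^2)/d_i, a_{i+1} = floor((a_0 + m_{i+1})/d_{i+1}):
  m_1 = 1*31 - 0 = 31, d_1 = (965 - 31^2)/1 = 4/1 = 4, a_1 = floor((31 + 31)/4) = 15.
  m_2 = 4*15 - 31 = 29, d_2 = (965 - 29^2)/4 = 124/4 = 31, a_2 = floor((31 + 29)/31) = 1.
  m_3 = 31*1 - 29 = 2, d_3 = (965 - 2^2)/31 = 961/31 = 31, a_3 = floor((31 + 2)/31) = 1.
  m_4 = 31*1 - 2 = 29, d_4 = (965 - 29^2)/31 = 124/31 = 4, a_4 = floor((31 + 29)/4) = 15.
  m_5 = 4*15 - 29 = 31, d_5 = (965 - 31^2)/4 = 4/4 = 1, a_5 = floor((31 + 31)/1) = 62.
  m_6 = 1*62 - 31 = 31, d_6 = (965 - 31^2)/1 = 4/1 = 4: (m_6, d_6) = (m_1, d_1) = (31, 4), so from here the quotients repeat a_1, ..., a_5; the period length is 5.
Hence the expansion of sqrt(965) is a_0 = 31 followed by the repeating block 15, 1, 1, 15, 62 (period 5).

[31; (15, 1, 1, 15, 62)]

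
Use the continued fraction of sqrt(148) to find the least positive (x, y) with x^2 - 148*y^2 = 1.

(x, y) = (73, 6)

First expand sqrt(148) as a continued fraction. With x_i = (sqrt(148) + m_i)/d_i and (m_0, d_0) = (0, 1): a_0 = floor(sqrt(148)) = 12, since 12^2 = 144 <= 148 < 169 = 13^2.
Iterate m_{i+1} = d_i*a_i - m_i, d_{i+1} = (148 - m_{i+1}^2)/d_i, a_{i+1} = floor((a_0 + m_{i+1})/d_{i+1}):
  m_1 = 1*12 - 0 = 12, d_1 = (148 - 12^2)/1 = 4/1 = 4, a_1 = floor((12 + 12)/4) = 6.
  m_2 = 4*6 - 12 = 12, d_2 = (148 - 12^2)/4 = 4/4 = 1, a_2 = floor((12 + 12)/1) = 24.
  m_3 = 1*24 - 12 = 12, d_3 = (148 - 12^2)/1 = 4/1 = 4: (m_3, d_3) = (m_1, d_1) = (12, 4), so from here the quotients repeat a_1, a_2; the period length is 2.
So sqrt(148) = [12; (6, 24)] with period length k = 2.
k is even, so the fundamental solution of x^2 - 148y^2 = 1 is (p_{k-1}, q_{k-1}) = (p_1, q_1); compute convergents through index 1.
Convergents (p_i = a_i*p_{i-1} + p_{i-2}, q_i = a_i*q_{i-1} + q_{i-2} with p_{-2}=0, p_{-1}=1, q_{-2}=1, q_{-1}=0):
  i=0: a_0=12, p_0 = 12*1 + 0 = 12, q_0 = 12*0 + 1 = 1.
  i=1: a_1=6, p_1 = 6*12 + 1 = 73, q_1 = 6*1 + 0 = 6.
Check: 73^2 - 148*6^2 = 5329 - 5328 = 1, so (x, y) = (73, 6) solves the equation, and by the theorem it is the least positive solution.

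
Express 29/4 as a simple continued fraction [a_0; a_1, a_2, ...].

Run the Euclidean algorithm on 29 and 4; the successive quotients are the partial quotients a_0, a_1, ... (each step inverts the fractional part left over by the previous one):
  29 = 7*4 + 1, so a_0 = 7.
  4 = 4*1 + 0, so a_1 = 4.
The remainder reaches 0 after 2 divisions, so the expansion has 2 partial quotients, read off in order.

[7; 4]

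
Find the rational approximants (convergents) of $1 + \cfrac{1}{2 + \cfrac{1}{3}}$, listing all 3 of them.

Using the convergent recurrence p_i = a_i*p_{i-1} + p_{i-2}, q_i = a_i*q_{i-1} + q_{i-2} with p_{-2}=0, p_{-1}=1, q_{-2}=1, q_{-1}=0:
  i=0: a_0=1, p_0 = 1*1 + 0 = 1, q_0 = 1*0 + 1 = 1.
  i=1: a_1=2, p_1 = 2*1 + 1 = 3, q_1 = 2*1 + 0 = 2.
  i=2: a_2=3, p_2 = 3*3 + 1 = 10, q_2 = 3*2 + 1 = 7.

1/1, 3/2, 10/7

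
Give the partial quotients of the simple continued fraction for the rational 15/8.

[1; 1, 7]

Run the Euclidean algorithm on 15 and 8; the successive quotients are the partial quotients a_0, a_1, ... (each step inverts the fractional part left over by the previous one):
  15 = 1*8 + 7, so a_0 = 1.
  8 = 1*7 + 1, so a_1 = 1.
  7 = 7*1 + 0, so a_2 = 7.
The remainder reaches 0 after 3 divisions, so the expansion has 3 partial quotients, read off in order.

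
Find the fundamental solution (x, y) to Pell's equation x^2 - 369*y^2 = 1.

(x, y) = (8396801, 437120)

First expand sqrt(369) as a continued fraction. With x_i = (sqrt(369) + m_i)/d_i and (m_0, d_0) = (0, 1): a_0 = floor(sqrt(369)) = 19, since 19^2 = 361 <= 369 < 400 = 20^2.
Iterate m_{i+1} = d_i*a_i - m_i, d_{i+1} = (369 - m_{i+1}^2)/d_i, a_{i+1} = floor((a_0 + m_{i+1})/d_{i+1}):
  m_1 = 1*19 - 0 = 19, d_1 = (369 - 19^2)/1 = 8/1 = 8, a_1 = floor((19 + 19)/8) = 4.
  m_2 = 8*4 - 19 = 13, d_2 = (369 - 13^2)/8 = 200/8 = 25, a_2 = floor((19 + 13)/25) = 1.
  m_3 = 25*1 - 13 = 12, d_3 = (369 - 12^2)/25 = 225/25 = 9, a_3 = floor((19 + 12)/9) = 3.
  m_4 = 9*3 - 12 = 15, d_4 = (369 - 15^2)/9 = 144/9 = 16, a_4 = floor((19 + 15)/16) = 2.
  m_5 = 16*2 - 15 = 17, d_5 = (369 - 17^2)/16 = 80/16 = 5, a_5 = floor((19 + 17)/5) = 7.
  m_6 = 5*7 - 17 = 18, d_6 = (369 - 18^2)/5 = 45/5 = 9, a_6 = floor((19 + 18)/9) = 4.
  m_7 = 9*4 - 18 = 18, d_7 = (369 - 18^2)/9 = 45/9 = 5, a_7 = floor((19 + 18)/5) = 7.
  m_8 = 5*7 - 18 = 17, d_8 = (369 - 17^2)/5 = 80/5 = 16, a_8 = floor((19 + 17)/16) = 2.
  m_9 = 16*2 - 17 = 15, d_9 = (369 - 15^2)/16 = 144/16 = 9, a_9 = floor((19 + 15)/9) = 3.
  m_10 = 9*3 - 15 = 12, d_10 = (369 - 12^2)/9 = 225/9 = 25, a_10 = floor((19 + 12)/25) = 1.
  m_11 = 25*1 - 12 = 13, d_11 = (369 - 13^2)/25 = 200/25 = 8, a_11 = floor((19 + 13)/8) = 4.
  m_12 = 8*4 - 13 = 19, d_12 = (369 - 19^2)/8 = 8/8 = 1, a_12 = floor((19 + 19)/1) = 38.
  m_13 = 1*38 - 19 = 19, d_13 = (369 - 19^2)/1 = 8/1 = 8: (m_13, d_13) = (m_1, d_1) = (19, 8), so from here the quotients repeat a_1, ..., a_12; the period length is 12.
So sqrt(369) = [19; (4, 1, 3, 2, 7, 4, 7, 2, 3, 1, 4, 38)] with period length k = 12.
k is even, so the fundamental solution of x^2 - 369y^2 = 1 is (p_{k-1}, q_{k-1}) = (p_11, q_11); compute convergents through index 11.
Convergents (p_i = a_i*p_{i-1} + p_{i-2}, q_i = a_i*q_{i-1} + q_{i-2} with p_{-2}=0, p_{-1}=1, q_{-2}=1, q_{-1}=0):
  i=0: a_0=19, p_0 = 19*1 + 0 = 19, q_0 = 19*0 + 1 = 1.
  i=1: a_1=4, p_1 = 4*19 + 1 = 77, q_1 = 4*1 + 0 = 4.
  i=2: a_2=1, p_2 = 1*77 + 19 = 96, q_2 = 1*4 + 1 = 5.
  i=3: a_3=3, p_3 = 3*96 + 77 = 365, q_3 = 3*5 + 4 = 19.
  i=4: a_4=2, p_4 = 2*365 + 96 = 826, q_4 = 2*19 + 5 = 43.
  i=5: a_5=7, p_5 = 7*826 + 365 = 6147, q_5 = 7*43 + 19 = 320.
  i=6: a_6=4, p_6 = 4*6147 + 826 = 25414, q_6 = 4*320 + 43 = 1323.
  i=7: a_7=7, p_7 = 7*25414 + 6147 = 184045, q_7 = 7*1323 + 320 = 9581.
  i=8: a_8=2, p_8 = 2*184045 + 25414 = 393504, q_8 = 2*9581 + 1323 = 20485.
  i=9: a_9=3, p_9 = 3*393504 + 184045 = 1364557, q_9 = 3*20485 + 9581 = 71036.
  i=10: a_10=1, p_10 = 1*1364557 + 393504 = 1758061, q_10 = 1*71036 + 20485 = 91521.
  i=11: a_11=4, p_11 = 4*1758061 + 1364557 = 8396801, q_11 = 4*91521 + 71036 = 437120.
Check: 8396801^2 - 369*437120^2 = 70506267033601 - 70506267033600 = 1, so (x, y) = (8396801, 437120) solves the equation, and by the theorem it is the least positive solution.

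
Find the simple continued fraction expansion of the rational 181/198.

Run the Euclidean algorithm on 181 and 198; the successive quotients are the partial quotients a_0, a_1, ... (each step inverts the fractional part left over by the previous one):
  181 = 0*198 + 181, so a_0 = 0.
  198 = 1*181 + 17, so a_1 = 1.
  181 = 10*17 + 11, so a_2 = 10.
  17 = 1*11 + 6, so a_3 = 1.
  11 = 1*6 + 5, so a_4 = 1.
  6 = 1*5 + 1, so a_5 = 1.
  5 = 5*1 + 0, so a_6 = 5.
The remainder reaches 0 after 7 divisions, so the expansion has 7 partial quotients, read off in order.

[0; 1, 10, 1, 1, 1, 5]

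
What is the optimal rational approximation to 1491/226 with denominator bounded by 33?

Expand x = 1491/226 as a continued fraction with the Euclidean algorithm:
  1491 = 6*226 + 135, so a_0 = 6.
  226 = 1*135 + 91, so a_1 = 1.
  135 = 1*91 + 44, so a_2 = 1.
  91 = 2*44 + 3, so a_3 = 2.
  44 = 14*3 + 2, so a_4 = 14.
  3 = 1*2 + 1, so a_5 = 1.
  2 = 2*1 + 0, so a_6 = 2.
so x = [6; 1, 1, 2, 14, 1, 2].
Convergents (p_i = a_i*p_{i-1} + p_{i-2}, q_i = a_i*q_{i-1} + q_{i-2} with p_{-2}=0, p_{-1}=1, q_{-2}=1, q_{-1}=0), until the denominator exceeds 33:
  i=0: a_0=6, p_0 = 6*1 + 0 = 6, q_0 = 6*0 + 1 = 1.
  i=1: a_1=1, p_1 = 1*6 + 1 = 7, q_1 = 1*1 + 0 = 1.
  i=2: a_2=1, p_2 = 1*7 + 6 = 13, q_2 = 1*1 + 1 = 2.
  i=3: a_3=2, p_3 = 2*13 + 7 = 33, q_3 = 2*2 + 1 = 5.
  i=4: a_4=14, p_4 = 14*33 + 13 = 475, q_4 = 14*5 + 2 = 72.
q_4 = 72 > 33, so the last convergent with denominator <= 33 is p_3/q_3 = 33/5.
The closest fraction with denominator <= 33 is either p_3/q_3 or the intermediate fraction (k*p_3 + p_2)/(k*q_3 + q_2) with the largest k >= 1 whose denominator stays <= 33; these approach x as k grows, and every other convergent or intermediate fraction in range is farther away.
Largest k: floor((33 - q_2)/q_3) = floor((33 - 2)/5) = 6.
That gives (6*33 + 13)/(6*5 + 2) = 211/32.
Compare the errors: |x - 33/5| = |1491*5 - 33*226|/(226*5) = 3/1130, and |x - 211/32| = |1491*32 - 211*226|/(226*32) = 26/7232.
Cross-multiplying, 3*7232 = 21696 < 29380 = 26*1130, so 3/1130 is smaller: the convergent 33/5 is closer to x than 211/32.

33/5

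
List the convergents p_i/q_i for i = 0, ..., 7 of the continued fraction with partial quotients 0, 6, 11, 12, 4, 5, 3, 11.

Using the convergent recurrence p_i = a_i*p_{i-1} + p_{i-2}, q_i = a_i*q_{i-1} + q_{i-2} with p_{-2}=0, p_{-1}=1, q_{-2}=1, q_{-1}=0:
  i=0: a_0=0, p_0 = 0*1 + 0 = 0, q_0 = 0*0 + 1 = 1.
  i=1: a_1=6, p_1 = 6*0 + 1 = 1, q_1 = 6*1 + 0 = 6.
  i=2: a_2=11, p_2 = 11*1 + 0 = 11, q_2 = 11*6 + 1 = 67.
  i=3: a_3=12, p_3 = 12*11 + 1 = 133, q_3 = 12*67 + 6 = 810.
  i=4: a_4=4, p_4 = 4*133 + 11 = 543, q_4 = 4*810 + 67 = 3307.
  i=5: a_5=5, p_5 = 5*543 + 133 = 2848, q_5 = 5*3307 + 810 = 17345.
  i=6: a_6=3, p_6 = 3*2848 + 543 = 9087, q_6 = 3*17345 + 3307 = 55342.
  i=7: a_7=11, p_7 = 11*9087 + 2848 = 102805, q_7 = 11*55342 + 17345 = 626107.

0/1, 1/6, 11/67, 133/810, 543/3307, 2848/17345, 9087/55342, 102805/626107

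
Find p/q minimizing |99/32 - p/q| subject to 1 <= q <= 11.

Expand x = 99/32 as a continued fraction with the Euclidean algorithm:
  99 = 3*32 + 3, so a_0 = 3.
  32 = 10*3 + 2, so a_1 = 10.
  3 = 1*2 + 1, so a_2 = 1.
  2 = 2*1 + 0, so a_3 = 2.
so x = [3; 10, 1, 2].
Convergents (p_i = a_i*p_{i-1} + p_{i-2}, q_i = a_i*q_{i-1} + q_{i-2} with p_{-2}=0, p_{-1}=1, q_{-2}=1, q_{-1}=0), until the denominator exceeds 11:
  i=0: a_0=3, p_0 = 3*1 + 0 = 3, q_0 = 3*0 + 1 = 1.
  i=1: a_1=10, p_1 = 10*3 + 1 = 31, q_1 = 10*1 + 0 = 10.
  i=2: a_2=1, p_2 = 1*31 + 3 = 34, q_2 = 1*10 + 1 = 11.
  i=3: a_3=2, p_3 = 2*34 + 31 = 99, q_3 = 2*11 + 10 = 32.
q_3 = 32 > 11, so the last convergent with denominator <= 11 is p_2/q_2 = 34/11.
The closest fraction with denominator <= 11 is either p_2/q_2 or the intermediate fraction (k*p_2 + p_1)/(k*q_2 + q_1) with the largest k >= 1 whose denominator stays <= 11; these approach x as k grows, and every other convergent or intermediate fraction in range is farther away.
Largest k: floor((11 - q_1)/q_2) = floor((11 - 10)/11) = 0.
Since k = 0, no intermediate fraction beyond p_2/q_2 has denominator <= 11, so the convergent 34/11 is the closest (its error is |99*11 - 34*32|/(32*11) = 1/352).

34/11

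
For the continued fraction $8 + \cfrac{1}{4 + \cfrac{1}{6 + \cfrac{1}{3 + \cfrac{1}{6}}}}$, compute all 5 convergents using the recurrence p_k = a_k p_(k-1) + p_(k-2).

Using the convergent recurrence p_i = a_i*p_{i-1} + p_{i-2}, q_i = a_i*q_{i-1} + q_{i-2} with p_{-2}=0, p_{-1}=1, q_{-2}=1, q_{-1}=0:
  i=0: a_0=8, p_0 = 8*1 + 0 = 8, q_0 = 8*0 + 1 = 1.
  i=1: a_1=4, p_1 = 4*8 + 1 = 33, q_1 = 4*1 + 0 = 4.
  i=2: a_2=6, p_2 = 6*33 + 8 = 206, q_2 = 6*4 + 1 = 25.
  i=3: a_3=3, p_3 = 3*206 + 33 = 651, q_3 = 3*25 + 4 = 79.
  i=4: a_4=6, p_4 = 6*651 + 206 = 4112, q_4 = 6*79 + 25 = 499.

8/1, 33/4, 206/25, 651/79, 4112/499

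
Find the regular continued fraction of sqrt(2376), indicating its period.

[48; (1, 2, 1, 10, 12, 10, 1, 2, 1, 96)]

Write x_i = (sqrt(2376) + m_i)/d_i with (m_0, d_0) = (0, 1). a_0 = floor(sqrt(2376)) = 48, since 48^2 = 2304 <= 2376 < 2401 = 49^2.
Iterate m_{i+1} = d_i*a_i - m_i, d_{i+1} = (2376 - m_{i+1}^2)/d_i, a_{i+1} = floor((a_0 + m_{i+1})/d_{i+1}):
  m_1 = 1*48 - 0 = 48, d_1 = (2376 - 48^2)/1 = 72/1 = 72, a_1 = floor((48 + 48)/72) = 1.
  m_2 = 72*1 - 48 = 24, d_2 = (2376 - 24^2)/72 = 1800/72 = 25, a_2 = floor((48 + 24)/25) = 2.
  m_3 = 25*2 - 24 = 26, d_3 = (2376 - 26^2)/25 = 1700/25 = 68, a_3 = floor((48 + 26)/68) = 1.
  m_4 = 68*1 - 26 = 42, d_4 = (2376 - 42^2)/68 = 612/68 = 9, a_4 = floor((48 + 42)/9) = 10.
  m_5 = 9*10 - 42 = 48, d_5 = (2376 - 48^2)/9 = 72/9 = 8, a_5 = floor((48 + 48)/8) = 12.
  m_6 = 8*12 - 48 = 48, d_6 = (2376 - 48^2)/8 = 72/8 = 9, a_6 = floor((48 + 48)/9) = 10.
  m_7 = 9*10 - 48 = 42, d_7 = (2376 - 42^2)/9 = 612/9 = 68, a_7 = floor((48 + 42)/68) = 1.
  m_8 = 68*1 - 42 = 26, d_8 = (2376 - 26^2)/68 = 1700/68 = 25, a_8 = floor((48 + 26)/25) = 2.
  m_9 = 25*2 - 26 = 24, d_9 = (2376 - 24^2)/25 = 1800/25 = 72, a_9 = floor((48 + 24)/72) = 1.
  m_10 = 72*1 - 24 = 48, d_10 = (2376 - 48^2)/72 = 72/72 = 1, a_10 = floor((48 + 48)/1) = 96.
  m_11 = 1*96 - 48 = 48, d_11 = (2376 - 48^2)/1 = 72/1 = 72: (m_11, d_11) = (m_1, d_1) = (48, 72), so from here the quotients repeat a_1, ..., a_10; the period length is 10.
Hence the expansion of sqrt(2376) is a_0 = 48 followed by the repeating block 1, 2, 1, 10, 12, 10, 1, 2, 1, 96 (period 10).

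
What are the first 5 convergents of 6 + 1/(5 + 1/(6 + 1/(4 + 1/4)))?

Using the convergent recurrence p_i = a_i*p_{i-1} + p_{i-2}, q_i = a_i*q_{i-1} + q_{i-2} with p_{-2}=0, p_{-1}=1, q_{-2}=1, q_{-1}=0:
  i=0: a_0=6, p_0 = 6*1 + 0 = 6, q_0 = 6*0 + 1 = 1.
  i=1: a_1=5, p_1 = 5*6 + 1 = 31, q_1 = 5*1 + 0 = 5.
  i=2: a_2=6, p_2 = 6*31 + 6 = 192, q_2 = 6*5 + 1 = 31.
  i=3: a_3=4, p_3 = 4*192 + 31 = 799, q_3 = 4*31 + 5 = 129.
  i=4: a_4=4, p_4 = 4*799 + 192 = 3388, q_4 = 4*129 + 31 = 547.

6/1, 31/5, 192/31, 799/129, 3388/547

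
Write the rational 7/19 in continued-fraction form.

[0; 2, 1, 2, 2]

Run the Euclidean algorithm on 7 and 19; the successive quotients are the partial quotients a_0, a_1, ... (each step inverts the fractional part left over by the previous one):
  7 = 0*19 + 7, so a_0 = 0.
  19 = 2*7 + 5, so a_1 = 2.
  7 = 1*5 + 2, so a_2 = 1.
  5 = 2*2 + 1, so a_3 = 2.
  2 = 2*1 + 0, so a_4 = 2.
The remainder reaches 0 after 5 divisions, so the expansion has 5 partial quotients, read off in order.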